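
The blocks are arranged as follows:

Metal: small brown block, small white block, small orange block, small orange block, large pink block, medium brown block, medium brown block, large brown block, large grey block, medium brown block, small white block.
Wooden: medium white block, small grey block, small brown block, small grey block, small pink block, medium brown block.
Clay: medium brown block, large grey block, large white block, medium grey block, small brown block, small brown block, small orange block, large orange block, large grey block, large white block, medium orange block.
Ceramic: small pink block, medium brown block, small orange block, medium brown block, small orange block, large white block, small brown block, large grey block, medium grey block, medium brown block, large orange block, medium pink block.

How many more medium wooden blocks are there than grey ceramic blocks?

medium wooden blocks: 2.
grey ceramic blocks: 2.
2 − 2 = 0.

0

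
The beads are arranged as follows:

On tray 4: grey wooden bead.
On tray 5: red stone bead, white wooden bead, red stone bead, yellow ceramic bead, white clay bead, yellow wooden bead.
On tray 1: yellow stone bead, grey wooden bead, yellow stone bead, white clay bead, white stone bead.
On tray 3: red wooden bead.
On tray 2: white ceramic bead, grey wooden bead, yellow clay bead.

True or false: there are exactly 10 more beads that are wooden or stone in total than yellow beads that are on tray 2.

|beads that are wooden or stone| = 11.
|yellow beads on tray 2| = 1.
The claim requires 11 − 1 (= 10) to equal 10, which holds.

True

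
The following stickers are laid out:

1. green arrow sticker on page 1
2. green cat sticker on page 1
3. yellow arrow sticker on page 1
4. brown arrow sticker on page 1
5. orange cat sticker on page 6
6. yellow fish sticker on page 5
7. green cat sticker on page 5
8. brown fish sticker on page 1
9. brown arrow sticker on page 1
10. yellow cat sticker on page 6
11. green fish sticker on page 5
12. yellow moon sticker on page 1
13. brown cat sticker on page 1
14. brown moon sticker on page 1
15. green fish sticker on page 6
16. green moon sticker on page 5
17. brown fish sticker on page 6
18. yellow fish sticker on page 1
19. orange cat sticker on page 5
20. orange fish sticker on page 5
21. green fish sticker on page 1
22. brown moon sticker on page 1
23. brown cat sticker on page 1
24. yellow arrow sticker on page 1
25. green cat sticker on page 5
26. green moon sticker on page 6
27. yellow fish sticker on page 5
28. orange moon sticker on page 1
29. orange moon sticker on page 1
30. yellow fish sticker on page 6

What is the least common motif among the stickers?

Counts by motif: fish 10, cat 8, moon 7, arrow 5.
The minimum is 5, held uniquely by arrow.

arrow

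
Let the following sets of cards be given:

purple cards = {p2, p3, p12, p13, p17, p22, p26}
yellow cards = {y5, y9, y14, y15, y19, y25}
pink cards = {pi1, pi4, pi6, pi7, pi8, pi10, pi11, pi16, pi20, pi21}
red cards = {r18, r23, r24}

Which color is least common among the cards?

Counts by color: pink 10, purple 7, yellow 6, red 3.
The minimum is 3, held uniquely by red.

red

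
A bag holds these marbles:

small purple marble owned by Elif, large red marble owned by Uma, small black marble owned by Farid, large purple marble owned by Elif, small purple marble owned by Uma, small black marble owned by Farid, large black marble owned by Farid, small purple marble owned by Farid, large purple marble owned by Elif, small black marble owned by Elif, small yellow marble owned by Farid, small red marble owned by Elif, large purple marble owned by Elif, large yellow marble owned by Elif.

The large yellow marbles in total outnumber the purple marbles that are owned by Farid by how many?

0

large yellow marbles: 1.
purple marbles owned by Farid: 1.
1 − 1 = 0.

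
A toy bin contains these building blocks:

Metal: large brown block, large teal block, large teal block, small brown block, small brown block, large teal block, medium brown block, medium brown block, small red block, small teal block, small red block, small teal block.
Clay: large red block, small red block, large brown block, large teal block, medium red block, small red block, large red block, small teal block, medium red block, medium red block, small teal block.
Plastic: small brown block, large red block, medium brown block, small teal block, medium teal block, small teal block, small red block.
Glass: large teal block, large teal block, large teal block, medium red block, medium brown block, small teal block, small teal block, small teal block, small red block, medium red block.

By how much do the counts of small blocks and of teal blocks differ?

1

small blocks: 18. teal blocks: 17.
|18 − 17| = 18 − 17 = 1.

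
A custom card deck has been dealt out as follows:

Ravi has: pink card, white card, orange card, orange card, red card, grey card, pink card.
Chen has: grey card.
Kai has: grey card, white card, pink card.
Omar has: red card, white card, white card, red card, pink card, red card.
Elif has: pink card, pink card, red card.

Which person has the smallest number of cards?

Chen

Counts by player: Ravi→7, Omar→6, Kai→3, Elif→3, Chen→1.
The minimum is 1, held uniquely by Chen.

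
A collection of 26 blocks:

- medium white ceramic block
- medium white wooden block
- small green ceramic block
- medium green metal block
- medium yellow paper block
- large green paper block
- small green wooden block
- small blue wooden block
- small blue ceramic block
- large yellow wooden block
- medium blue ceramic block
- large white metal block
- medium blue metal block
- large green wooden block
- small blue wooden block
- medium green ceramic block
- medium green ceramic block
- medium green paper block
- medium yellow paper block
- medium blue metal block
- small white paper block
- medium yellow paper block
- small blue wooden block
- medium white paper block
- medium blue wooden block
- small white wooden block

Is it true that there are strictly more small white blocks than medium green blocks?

False

small white blocks: 2.
medium green blocks: 4.
The claim requires 2 > 4, which does not hold.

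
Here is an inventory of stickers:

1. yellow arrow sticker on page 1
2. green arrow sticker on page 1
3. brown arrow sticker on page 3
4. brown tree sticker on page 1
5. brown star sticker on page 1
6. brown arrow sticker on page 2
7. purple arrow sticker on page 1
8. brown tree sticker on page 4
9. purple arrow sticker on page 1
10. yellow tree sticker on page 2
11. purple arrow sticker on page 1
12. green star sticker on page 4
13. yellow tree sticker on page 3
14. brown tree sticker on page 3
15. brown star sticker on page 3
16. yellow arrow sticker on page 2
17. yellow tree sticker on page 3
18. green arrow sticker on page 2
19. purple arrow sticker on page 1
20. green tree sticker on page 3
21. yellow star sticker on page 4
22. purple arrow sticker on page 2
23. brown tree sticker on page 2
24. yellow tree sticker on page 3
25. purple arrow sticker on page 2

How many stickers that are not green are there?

Total stickers: 25; with the excluded value: 4; remaining 25 − 4 = 21.

21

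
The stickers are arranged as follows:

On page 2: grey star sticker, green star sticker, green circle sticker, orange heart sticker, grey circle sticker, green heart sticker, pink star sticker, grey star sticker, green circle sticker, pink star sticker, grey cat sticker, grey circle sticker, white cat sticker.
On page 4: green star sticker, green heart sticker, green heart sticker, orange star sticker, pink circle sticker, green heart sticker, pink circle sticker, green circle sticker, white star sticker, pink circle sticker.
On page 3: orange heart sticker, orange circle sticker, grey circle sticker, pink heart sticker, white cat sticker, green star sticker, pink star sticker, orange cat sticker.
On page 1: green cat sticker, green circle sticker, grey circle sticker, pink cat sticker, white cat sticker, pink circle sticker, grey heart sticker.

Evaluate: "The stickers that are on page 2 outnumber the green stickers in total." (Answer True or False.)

There are 13 stickers on page 2.
There are 12 green stickers.
The claim requires 13 > 12, which holds.

True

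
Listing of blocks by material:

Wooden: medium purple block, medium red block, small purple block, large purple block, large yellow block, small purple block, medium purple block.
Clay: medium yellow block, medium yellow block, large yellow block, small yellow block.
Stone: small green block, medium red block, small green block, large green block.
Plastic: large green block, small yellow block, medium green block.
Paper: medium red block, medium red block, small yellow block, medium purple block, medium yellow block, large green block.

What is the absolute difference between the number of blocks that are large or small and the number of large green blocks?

blocks that are large or small: 13. large green blocks: 3.
|13 − 3| = 13 − 3 = 10.

10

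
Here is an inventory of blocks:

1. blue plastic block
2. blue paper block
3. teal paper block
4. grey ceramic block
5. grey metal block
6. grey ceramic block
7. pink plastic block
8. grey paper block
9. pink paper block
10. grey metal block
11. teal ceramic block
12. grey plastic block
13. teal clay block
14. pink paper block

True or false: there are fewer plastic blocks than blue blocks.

False

|plastic blocks| = 3.
|blue blocks| = 2.
The claim requires 3 < 2, which does not hold.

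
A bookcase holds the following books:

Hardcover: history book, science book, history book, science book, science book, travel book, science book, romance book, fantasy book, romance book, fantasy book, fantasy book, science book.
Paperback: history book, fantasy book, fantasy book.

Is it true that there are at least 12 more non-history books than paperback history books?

True

non-history books: 13.
paperback history books: 1.
The claim requires 13 − 1 = 12 ≥ 12, which holds.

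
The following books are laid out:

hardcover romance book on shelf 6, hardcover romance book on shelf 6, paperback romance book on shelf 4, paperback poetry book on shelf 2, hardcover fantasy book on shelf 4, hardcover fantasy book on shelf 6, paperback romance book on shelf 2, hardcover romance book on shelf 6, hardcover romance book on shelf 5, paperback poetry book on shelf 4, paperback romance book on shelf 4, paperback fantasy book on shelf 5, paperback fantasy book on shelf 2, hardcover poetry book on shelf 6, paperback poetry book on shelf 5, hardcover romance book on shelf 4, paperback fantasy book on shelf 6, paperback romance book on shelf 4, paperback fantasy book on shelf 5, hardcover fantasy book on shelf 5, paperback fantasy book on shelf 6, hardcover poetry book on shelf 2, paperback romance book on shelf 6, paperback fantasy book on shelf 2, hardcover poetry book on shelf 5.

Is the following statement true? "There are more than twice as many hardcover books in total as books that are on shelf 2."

There are 11 hardcover books.
There are 5 books on shelf 2.
The claim requires 11 > 2 × 5 = 10, which holds.

True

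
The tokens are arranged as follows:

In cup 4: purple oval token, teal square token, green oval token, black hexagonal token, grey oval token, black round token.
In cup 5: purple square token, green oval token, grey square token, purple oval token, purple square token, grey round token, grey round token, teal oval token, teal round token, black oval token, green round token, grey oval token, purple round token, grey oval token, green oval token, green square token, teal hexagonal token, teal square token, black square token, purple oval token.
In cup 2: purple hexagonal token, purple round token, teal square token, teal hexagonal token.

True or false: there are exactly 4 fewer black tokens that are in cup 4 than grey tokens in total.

True

black tokens in cup 4: 2.
grey tokens: 6.
The claim requires 6 − 2 (= 4) to equal 4, which holds.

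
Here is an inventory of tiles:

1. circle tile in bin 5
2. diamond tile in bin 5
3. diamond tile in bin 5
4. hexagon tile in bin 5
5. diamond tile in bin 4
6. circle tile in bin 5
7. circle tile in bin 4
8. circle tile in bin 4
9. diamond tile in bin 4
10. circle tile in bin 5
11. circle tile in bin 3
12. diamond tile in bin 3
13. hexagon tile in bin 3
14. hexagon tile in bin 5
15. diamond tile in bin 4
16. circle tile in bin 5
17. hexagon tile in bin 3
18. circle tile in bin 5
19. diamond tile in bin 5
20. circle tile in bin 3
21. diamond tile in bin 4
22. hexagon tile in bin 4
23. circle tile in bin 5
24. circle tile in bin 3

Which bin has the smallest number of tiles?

Counts by bin: bin 5→11, bin 4→7, bin 3→6.
The minimum is 6, held uniquely by bin 3.

bin 3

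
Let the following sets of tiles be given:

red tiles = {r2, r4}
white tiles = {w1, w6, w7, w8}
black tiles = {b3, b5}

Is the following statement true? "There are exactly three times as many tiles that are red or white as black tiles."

True

|tiles that are red or white| = 6.
|black tiles| = 2.
The claim requires 6 = 3 × 2 = 6, which holds.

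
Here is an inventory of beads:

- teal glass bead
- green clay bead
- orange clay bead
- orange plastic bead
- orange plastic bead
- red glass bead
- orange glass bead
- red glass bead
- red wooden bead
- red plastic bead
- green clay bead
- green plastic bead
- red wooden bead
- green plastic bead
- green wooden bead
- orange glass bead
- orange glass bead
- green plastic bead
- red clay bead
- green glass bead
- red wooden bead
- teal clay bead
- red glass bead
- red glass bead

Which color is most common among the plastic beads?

green

Counts by color (restricted to plastic beads): green 3, orange 2, red 1.
The maximum is 3, held uniquely by green.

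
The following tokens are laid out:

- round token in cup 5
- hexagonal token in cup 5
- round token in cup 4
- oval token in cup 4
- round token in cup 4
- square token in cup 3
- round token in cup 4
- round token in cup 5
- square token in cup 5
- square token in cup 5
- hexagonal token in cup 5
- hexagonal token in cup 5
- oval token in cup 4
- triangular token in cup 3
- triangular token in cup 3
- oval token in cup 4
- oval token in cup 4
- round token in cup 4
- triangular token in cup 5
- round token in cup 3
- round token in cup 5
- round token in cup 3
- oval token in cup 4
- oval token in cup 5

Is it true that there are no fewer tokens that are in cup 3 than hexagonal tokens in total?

There are 5 tokens in cup 3.
There are 3 hexagonal tokens.
The claim requires 5 ≥ 3, which holds.

True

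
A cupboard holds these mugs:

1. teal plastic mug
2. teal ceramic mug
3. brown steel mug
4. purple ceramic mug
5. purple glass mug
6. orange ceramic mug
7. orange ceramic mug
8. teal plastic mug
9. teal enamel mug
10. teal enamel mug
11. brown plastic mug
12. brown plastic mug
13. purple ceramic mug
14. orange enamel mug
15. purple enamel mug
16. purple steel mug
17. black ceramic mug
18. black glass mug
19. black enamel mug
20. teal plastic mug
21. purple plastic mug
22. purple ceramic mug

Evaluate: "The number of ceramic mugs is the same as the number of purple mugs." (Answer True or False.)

True

|ceramic mugs| = 7.
|purple mugs| = 7.
The claim requires 7 = 7, which holds.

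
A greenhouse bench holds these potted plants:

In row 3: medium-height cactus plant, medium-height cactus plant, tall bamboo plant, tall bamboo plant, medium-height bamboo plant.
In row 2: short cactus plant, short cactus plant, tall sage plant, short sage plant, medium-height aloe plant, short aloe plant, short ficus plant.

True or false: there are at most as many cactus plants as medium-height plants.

True

cactus plants: 4.
medium-height plants: 4.
The claim requires 4 ≤ 4, which holds.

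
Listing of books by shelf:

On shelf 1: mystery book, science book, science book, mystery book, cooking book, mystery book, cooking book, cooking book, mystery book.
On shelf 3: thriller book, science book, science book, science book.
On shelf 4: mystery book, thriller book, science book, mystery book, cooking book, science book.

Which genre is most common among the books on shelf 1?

Counts by genre (restricted to books on shelf 1): mystery 4, cooking 3, science 2.
The maximum is 4, held uniquely by mystery.

mystery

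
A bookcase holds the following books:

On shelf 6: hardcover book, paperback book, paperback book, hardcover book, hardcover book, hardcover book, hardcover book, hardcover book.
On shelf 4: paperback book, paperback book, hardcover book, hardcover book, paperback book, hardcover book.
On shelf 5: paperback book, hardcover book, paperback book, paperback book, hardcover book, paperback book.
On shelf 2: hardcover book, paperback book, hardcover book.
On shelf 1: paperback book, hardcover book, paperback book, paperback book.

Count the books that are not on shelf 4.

Total books: 27; with the excluded value: 6; remaining 27 − 6 = 21.

21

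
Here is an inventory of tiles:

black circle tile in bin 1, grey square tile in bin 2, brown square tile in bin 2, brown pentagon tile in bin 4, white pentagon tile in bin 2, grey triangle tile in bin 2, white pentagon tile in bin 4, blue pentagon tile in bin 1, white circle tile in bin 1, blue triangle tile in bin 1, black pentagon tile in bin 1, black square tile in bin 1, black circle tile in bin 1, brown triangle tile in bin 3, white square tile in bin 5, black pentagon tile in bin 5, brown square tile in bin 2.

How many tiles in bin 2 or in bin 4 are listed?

7

in bin 2: 5; in bin 4: 2; together 5 + 2 = 7.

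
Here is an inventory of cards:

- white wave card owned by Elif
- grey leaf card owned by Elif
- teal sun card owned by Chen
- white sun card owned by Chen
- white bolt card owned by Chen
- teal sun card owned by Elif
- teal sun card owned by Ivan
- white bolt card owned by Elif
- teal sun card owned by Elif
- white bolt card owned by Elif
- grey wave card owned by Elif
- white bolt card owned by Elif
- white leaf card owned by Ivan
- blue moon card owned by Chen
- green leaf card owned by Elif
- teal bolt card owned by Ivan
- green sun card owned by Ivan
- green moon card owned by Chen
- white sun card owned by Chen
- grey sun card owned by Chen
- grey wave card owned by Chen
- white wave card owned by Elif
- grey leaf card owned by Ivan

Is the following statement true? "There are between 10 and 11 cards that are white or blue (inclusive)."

True

There are 10 cards that are white or blue.
The claim requires 10 ≤ 10 ≤ 11, which holds.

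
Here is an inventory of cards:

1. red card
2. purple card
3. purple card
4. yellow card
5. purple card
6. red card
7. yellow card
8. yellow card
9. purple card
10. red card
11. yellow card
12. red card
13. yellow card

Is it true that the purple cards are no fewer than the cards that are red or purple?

|purple cards| = 4.
|cards that are red or purple| = 8.
The claim requires 4 ≥ 8, which does not hold.

False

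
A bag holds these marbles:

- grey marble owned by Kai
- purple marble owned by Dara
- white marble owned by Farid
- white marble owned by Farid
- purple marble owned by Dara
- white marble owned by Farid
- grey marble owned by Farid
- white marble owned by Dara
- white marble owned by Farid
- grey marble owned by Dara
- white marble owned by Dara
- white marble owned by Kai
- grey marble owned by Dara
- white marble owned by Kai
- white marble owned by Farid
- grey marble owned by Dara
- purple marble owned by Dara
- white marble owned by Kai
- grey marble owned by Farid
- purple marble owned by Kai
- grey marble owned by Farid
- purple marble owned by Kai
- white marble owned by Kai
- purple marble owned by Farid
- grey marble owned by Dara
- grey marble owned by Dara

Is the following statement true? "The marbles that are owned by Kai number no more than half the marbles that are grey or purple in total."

True

Count of marbles owned by Kai: 7.
There are 15 marbles that are grey or purple.
The claim requires 2 × 7 = 14 ≤ 15, which holds.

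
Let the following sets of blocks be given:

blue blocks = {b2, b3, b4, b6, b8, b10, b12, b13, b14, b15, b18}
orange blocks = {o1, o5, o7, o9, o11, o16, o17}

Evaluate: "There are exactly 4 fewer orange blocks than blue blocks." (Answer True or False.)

orange blocks: 7.
blue blocks: 11.
The claim requires 11 − 7 (= 4) to equal 4, which holds.

True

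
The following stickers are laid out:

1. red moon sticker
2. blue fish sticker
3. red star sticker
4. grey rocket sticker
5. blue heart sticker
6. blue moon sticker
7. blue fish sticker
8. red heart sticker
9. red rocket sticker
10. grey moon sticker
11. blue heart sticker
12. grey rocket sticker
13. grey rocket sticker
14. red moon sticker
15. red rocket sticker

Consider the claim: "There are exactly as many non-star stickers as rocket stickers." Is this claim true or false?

|non-star stickers| = 14.
|rocket stickers| = 5.
The claim requires 14 = 5, which does not hold.

False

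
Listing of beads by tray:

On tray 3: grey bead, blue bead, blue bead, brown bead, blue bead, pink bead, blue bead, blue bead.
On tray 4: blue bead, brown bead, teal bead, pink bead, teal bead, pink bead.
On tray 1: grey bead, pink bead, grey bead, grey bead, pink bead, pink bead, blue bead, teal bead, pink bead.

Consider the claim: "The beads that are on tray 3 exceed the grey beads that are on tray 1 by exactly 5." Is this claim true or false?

True

beads on tray 3: 8.
grey beads on tray 1: 3.
The claim requires 8 − 3 (= 5) to equal 5, which holds.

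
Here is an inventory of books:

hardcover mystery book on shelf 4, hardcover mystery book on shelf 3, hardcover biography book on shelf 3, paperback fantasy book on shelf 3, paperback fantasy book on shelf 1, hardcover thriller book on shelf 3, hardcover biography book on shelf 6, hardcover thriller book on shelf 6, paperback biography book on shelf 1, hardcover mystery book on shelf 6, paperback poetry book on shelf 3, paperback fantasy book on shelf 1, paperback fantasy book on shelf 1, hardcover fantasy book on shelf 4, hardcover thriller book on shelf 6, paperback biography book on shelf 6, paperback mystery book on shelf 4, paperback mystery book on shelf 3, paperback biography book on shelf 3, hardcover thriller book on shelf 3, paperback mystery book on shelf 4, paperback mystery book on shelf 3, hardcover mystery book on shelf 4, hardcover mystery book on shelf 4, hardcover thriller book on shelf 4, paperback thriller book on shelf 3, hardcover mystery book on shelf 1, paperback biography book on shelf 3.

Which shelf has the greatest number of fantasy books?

shelf 1

Counts by shelf (restricted to fantasy books): shelf 1→3, shelf 3→1, shelf 4→1, shelf 6→0.
The maximum is 3, held uniquely by shelf 1.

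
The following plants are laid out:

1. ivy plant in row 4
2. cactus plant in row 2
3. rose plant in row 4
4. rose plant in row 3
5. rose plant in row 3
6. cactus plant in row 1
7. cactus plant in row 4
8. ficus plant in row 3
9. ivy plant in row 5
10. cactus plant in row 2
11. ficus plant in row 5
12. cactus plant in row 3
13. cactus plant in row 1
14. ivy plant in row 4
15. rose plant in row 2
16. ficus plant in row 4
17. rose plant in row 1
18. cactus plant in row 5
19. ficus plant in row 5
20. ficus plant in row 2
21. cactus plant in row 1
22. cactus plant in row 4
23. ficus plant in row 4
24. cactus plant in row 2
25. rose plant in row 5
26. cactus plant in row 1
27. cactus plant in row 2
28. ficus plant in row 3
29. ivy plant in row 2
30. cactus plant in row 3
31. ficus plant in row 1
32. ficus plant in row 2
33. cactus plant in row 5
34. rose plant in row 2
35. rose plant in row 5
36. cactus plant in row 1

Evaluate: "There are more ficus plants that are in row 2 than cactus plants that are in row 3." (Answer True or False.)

ficus plants in row 2: 2.
cactus plants in row 3: 2.
The claim requires 2 > 2, which does not hold.

False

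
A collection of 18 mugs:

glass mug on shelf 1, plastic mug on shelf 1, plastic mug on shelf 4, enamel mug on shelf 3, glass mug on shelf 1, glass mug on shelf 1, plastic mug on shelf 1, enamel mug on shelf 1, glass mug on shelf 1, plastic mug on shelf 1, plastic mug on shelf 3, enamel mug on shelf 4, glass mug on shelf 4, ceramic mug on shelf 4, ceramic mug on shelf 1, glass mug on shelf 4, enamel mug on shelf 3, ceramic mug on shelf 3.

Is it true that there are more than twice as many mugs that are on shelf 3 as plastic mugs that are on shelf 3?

True

mugs on shelf 3: 4.
plastic mugs on shelf 3: 1.
The claim requires 4 > 2 × 1 = 2, which holds.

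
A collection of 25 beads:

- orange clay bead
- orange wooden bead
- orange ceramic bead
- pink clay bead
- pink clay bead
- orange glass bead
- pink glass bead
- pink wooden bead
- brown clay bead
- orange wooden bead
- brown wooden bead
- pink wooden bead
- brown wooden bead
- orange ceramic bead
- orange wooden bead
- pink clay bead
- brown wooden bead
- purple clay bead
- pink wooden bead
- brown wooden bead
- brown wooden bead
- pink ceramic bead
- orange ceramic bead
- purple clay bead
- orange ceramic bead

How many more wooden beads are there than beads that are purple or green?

9

wooden beads: 11.
beads that are purple or green: 2.
11 − 2 = 9.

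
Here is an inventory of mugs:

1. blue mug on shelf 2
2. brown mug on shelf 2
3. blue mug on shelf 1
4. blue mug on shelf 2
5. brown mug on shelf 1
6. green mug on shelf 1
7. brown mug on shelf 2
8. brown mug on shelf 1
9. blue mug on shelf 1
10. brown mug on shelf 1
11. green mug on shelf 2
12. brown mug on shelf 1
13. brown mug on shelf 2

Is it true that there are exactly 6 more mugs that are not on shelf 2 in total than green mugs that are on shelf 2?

True

There are 7 mugs that are not on shelf 2.
There is 1 green mug on shelf 2.
The claim requires 7 − 1 (= 6) to equal 6, which holds.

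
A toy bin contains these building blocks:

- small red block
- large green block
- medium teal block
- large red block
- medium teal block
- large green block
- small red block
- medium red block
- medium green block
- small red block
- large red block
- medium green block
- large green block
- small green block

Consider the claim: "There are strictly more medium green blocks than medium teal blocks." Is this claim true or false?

medium green blocks: 2.
medium teal blocks: 2.
The claim requires 2 > 2, which does not hold.

False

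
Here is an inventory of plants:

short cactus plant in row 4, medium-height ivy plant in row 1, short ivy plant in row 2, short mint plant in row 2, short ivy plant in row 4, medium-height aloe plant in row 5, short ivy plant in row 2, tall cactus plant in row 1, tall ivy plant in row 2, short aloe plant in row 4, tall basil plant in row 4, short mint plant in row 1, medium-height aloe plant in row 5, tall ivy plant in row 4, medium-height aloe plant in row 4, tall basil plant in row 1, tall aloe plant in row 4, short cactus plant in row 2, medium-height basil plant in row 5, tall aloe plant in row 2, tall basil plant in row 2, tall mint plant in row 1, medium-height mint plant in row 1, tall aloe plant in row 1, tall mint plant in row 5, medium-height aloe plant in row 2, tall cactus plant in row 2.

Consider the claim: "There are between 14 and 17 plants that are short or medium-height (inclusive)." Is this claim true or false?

plants that are short or medium-height: 15.
The claim requires 14 ≤ 15 ≤ 17, which holds.

True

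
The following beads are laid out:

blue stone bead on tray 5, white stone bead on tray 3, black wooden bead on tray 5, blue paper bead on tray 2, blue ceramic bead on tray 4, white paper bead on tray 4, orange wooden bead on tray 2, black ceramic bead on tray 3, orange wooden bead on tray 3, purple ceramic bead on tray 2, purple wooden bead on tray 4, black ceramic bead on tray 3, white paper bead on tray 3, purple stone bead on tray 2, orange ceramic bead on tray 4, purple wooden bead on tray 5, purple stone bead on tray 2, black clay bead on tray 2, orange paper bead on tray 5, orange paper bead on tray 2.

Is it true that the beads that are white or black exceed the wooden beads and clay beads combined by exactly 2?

beads that are white or black: 7.
wooden beads: 5; clay beads: 1; combined: 5 + 1 = 6.
The claim requires 7 − 6 (= 1) to equal 2, which does not hold.

False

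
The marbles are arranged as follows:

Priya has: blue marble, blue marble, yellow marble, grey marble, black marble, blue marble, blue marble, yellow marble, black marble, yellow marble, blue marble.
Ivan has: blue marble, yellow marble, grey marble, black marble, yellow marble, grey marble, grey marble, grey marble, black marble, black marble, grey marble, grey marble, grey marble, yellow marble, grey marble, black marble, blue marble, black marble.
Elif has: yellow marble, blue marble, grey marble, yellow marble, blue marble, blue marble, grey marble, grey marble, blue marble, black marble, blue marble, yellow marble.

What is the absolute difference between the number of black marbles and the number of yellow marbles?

1

black marbles: 8. yellow marbles: 9.
|8 − 9| = 9 − 8 = 1.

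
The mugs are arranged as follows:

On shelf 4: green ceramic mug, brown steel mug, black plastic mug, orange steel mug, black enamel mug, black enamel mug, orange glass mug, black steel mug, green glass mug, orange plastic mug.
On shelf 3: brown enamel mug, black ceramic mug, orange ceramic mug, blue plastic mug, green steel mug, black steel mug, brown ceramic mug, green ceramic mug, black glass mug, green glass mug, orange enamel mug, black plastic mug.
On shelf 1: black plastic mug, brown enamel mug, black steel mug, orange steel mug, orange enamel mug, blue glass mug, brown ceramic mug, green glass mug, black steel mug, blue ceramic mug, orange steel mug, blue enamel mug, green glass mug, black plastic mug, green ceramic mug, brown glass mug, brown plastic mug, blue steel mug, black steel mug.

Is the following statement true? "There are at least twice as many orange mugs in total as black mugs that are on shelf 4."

True

|orange mugs| = 8.
|black mugs on shelf 4| = 4.
The claim requires 8 ≥ 2 × 4 = 8, which holds.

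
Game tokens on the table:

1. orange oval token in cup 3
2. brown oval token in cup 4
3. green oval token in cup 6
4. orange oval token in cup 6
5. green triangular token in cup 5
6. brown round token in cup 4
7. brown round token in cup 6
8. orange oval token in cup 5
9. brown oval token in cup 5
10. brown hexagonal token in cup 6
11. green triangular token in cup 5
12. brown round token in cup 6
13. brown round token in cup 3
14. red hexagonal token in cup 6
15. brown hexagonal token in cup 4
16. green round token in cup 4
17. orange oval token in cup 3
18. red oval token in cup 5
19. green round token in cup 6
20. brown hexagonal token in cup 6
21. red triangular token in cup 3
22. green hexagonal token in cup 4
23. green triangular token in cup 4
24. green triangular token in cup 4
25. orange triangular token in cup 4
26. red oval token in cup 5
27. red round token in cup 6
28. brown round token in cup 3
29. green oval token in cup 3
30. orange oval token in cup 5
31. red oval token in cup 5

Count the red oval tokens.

3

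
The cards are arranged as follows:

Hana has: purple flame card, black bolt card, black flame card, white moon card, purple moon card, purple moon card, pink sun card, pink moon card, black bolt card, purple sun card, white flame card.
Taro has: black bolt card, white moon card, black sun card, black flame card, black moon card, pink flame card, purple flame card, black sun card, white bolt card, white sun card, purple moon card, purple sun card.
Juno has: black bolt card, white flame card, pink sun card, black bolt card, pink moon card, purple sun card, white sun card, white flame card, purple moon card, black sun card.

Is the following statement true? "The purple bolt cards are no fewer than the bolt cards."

False

|purple bolt cards| = 0.
|bolt cards| = 6.
The claim requires 0 ≥ 6, which does not hold.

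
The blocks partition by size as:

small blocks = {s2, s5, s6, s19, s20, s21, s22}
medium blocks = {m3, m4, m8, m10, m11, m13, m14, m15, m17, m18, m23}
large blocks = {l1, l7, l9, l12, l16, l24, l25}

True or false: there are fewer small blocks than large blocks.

There are 7 small blocks.
There are 7 large blocks.
The claim requires 7 < 7, which does not hold.

False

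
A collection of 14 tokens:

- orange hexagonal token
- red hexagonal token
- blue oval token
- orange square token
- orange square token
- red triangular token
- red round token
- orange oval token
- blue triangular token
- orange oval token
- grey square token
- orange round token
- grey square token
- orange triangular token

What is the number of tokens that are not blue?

12

Total tokens: 14; with the excluded value: 2; remaining 14 − 2 = 12.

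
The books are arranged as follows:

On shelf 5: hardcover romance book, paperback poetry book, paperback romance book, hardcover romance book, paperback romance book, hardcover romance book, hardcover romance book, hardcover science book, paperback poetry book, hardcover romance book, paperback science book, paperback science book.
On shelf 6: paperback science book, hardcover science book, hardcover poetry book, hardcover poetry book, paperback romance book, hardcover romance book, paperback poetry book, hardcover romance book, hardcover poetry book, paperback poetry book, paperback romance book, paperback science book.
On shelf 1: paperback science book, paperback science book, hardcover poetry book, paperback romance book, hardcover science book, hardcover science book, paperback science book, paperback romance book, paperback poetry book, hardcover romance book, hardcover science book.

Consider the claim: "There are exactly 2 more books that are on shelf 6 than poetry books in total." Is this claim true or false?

There are 12 books on shelf 6.
There are 9 poetry books.
The claim requires 12 − 9 (= 3) to equal 2, which does not hold.

False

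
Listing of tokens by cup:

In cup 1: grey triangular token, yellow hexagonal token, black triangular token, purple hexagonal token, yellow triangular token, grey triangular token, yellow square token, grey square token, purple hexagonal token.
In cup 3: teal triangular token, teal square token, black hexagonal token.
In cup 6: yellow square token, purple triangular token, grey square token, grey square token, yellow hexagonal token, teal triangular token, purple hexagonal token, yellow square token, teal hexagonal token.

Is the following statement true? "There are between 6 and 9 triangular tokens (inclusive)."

True

|triangular tokens| = 7.
The claim requires 6 ≤ 7 ≤ 9, which holds.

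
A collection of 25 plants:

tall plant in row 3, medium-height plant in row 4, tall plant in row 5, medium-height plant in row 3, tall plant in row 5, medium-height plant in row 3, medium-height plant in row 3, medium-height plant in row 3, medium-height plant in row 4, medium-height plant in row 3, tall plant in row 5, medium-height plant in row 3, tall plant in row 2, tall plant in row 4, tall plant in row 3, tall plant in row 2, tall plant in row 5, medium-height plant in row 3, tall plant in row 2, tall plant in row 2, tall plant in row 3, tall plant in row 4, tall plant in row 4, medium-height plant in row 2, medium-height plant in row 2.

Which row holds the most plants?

row 3

Counts by row: row 3→10, row 2→6, row 4→5, row 5→4.
The maximum is 10, held uniquely by row 3.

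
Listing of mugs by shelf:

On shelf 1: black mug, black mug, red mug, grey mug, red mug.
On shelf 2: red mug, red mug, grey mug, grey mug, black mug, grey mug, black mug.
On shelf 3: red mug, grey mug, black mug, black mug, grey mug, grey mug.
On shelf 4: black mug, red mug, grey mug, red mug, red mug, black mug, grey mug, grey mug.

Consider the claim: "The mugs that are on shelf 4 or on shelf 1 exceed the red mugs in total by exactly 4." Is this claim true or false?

False

mugs on shelf 4 or on shelf 1: 13.
red mugs: 8.
The claim requires 13 − 8 (= 5) to equal 4, which does not hold.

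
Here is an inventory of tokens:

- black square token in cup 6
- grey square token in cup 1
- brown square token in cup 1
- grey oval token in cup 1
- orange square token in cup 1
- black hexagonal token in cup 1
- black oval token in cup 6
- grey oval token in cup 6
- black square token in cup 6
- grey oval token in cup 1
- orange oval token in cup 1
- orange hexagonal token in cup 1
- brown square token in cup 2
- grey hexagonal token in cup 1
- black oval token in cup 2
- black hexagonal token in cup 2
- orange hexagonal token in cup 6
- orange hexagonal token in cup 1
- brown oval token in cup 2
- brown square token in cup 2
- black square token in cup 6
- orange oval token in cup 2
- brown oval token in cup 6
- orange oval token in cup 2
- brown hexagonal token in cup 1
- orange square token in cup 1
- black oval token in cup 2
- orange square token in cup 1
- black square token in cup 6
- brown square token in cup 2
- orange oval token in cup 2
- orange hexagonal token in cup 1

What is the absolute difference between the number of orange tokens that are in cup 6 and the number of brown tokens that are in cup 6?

0

orange tokens in cup 6: 1. brown tokens in cup 6: 1.
|1 − 1| = 1 − 1 = 0.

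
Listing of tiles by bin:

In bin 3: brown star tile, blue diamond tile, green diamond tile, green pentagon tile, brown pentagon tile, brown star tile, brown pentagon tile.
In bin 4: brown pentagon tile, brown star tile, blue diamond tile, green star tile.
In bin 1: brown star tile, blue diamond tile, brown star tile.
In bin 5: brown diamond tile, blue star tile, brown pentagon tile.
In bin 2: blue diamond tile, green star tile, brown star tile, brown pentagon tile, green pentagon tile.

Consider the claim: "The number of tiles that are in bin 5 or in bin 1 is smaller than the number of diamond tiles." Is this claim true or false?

False

There are 6 tiles in bin 5 or in bin 1.
There are 6 diamond tiles.
The claim requires 6 < 6, which does not hold.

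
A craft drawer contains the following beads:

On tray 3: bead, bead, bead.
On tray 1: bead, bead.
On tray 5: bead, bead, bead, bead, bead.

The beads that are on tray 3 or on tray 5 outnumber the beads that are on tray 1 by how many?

beads on tray 3 or on tray 5: 8.
beads on tray 1: 2.
8 − 2 = 6.

6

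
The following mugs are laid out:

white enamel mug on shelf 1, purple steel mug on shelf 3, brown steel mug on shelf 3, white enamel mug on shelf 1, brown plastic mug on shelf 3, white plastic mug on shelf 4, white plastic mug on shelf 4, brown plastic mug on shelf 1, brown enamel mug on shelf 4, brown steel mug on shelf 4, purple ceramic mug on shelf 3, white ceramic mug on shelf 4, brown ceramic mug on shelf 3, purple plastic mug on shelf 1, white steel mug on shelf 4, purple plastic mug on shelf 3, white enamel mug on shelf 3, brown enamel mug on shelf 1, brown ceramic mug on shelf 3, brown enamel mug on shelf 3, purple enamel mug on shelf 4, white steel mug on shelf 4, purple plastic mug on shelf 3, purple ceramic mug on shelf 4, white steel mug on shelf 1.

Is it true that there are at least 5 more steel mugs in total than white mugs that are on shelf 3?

There are 6 steel mugs.
There is 1 white mug on shelf 3.
The claim requires 6 − 1 = 5 ≥ 5, which holds.

True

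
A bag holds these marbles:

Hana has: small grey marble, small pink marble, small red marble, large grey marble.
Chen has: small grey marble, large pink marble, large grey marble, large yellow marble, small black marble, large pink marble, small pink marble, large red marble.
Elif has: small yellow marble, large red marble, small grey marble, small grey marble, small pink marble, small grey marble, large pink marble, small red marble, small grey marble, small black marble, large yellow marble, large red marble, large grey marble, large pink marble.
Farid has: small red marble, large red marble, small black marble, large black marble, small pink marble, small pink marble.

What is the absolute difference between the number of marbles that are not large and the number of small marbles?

marbles that are not large: 18. small marbles: 18.
|18 − 18| = 18 − 18 = 0.

0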